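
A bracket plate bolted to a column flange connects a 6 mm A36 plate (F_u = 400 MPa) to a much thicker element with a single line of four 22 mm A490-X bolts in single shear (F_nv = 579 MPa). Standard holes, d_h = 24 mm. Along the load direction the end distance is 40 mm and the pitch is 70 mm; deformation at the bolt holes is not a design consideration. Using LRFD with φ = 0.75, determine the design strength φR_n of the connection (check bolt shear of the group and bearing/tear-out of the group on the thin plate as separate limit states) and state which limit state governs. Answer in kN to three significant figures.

432 kN (bearing governs)

Bolt shear: A_b = π·22²/4 = 380.1 mm²; R_n = 579 × 380.1 × 4 × 1 / 1000 = 880.4 kN → 0.75 × 880.4 = 660 kN.
Bearing (1.5 l_c t F_u ≤ 3.0 d t F_u): upper limit = 3.0·22·6·400 / 1000 = 158.4 kN.
  Edge l_c = 40 − 24/2 = 28 → r_n = 100.8 kN; interior l_c = 70 − 24 = 46 → r_n = 158.4 kN.
  R_n,bearing = 1·100.8 + 3·158.4 = 576 kN → 0.75 × 576 = 432 kN.
Bearing governs: 432 kN.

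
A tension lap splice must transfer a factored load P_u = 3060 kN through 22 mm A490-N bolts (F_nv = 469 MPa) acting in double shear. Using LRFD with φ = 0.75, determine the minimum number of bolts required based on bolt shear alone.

12 bolts

A_b = π·22²/4 = 380.1 mm².
Per-bolt design strength φR_n = 0.75 × 469 × 380.1 × 2 / 1000 = 267.4 kN.
n ≥ 3060 / 267.4 = 11.44 → use 12 bolts.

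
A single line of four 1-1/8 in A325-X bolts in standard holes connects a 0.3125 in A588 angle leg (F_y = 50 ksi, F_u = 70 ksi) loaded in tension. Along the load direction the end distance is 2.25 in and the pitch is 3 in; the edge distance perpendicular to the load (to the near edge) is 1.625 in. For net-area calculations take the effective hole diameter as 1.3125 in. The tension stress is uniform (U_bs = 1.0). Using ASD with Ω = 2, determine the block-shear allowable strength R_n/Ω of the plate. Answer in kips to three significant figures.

54.3 kips

Shear plane L_v = 2.25 + 3·3 = 11.25 in; A_gv = 11.25 × 0.3125 = 3.516 in².
A_nv = (11.25 − 3.5·1.3125) × 0.3125 = 2.08 in².
A_nt = (1.625 − 0.5·1.3125) × 0.3125 = 0.3027 in².
0.6 F_u A_nv = 87.36 kips; 0.6 F_y A_gv = 105.5 kips → shear rupture governs the shear term.
R_n = 87.36 + 1.0 × 70 × 0.3027 = 108.6 kips.
Allowable strength R_n/Ω = 108.6 / 2 = 54.3 kips.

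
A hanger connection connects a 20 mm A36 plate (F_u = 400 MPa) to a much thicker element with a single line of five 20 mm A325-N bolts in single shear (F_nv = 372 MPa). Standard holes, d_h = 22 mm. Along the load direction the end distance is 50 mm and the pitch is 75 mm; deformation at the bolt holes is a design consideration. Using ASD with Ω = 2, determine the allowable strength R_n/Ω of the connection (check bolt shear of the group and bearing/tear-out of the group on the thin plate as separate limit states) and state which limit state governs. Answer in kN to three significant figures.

Bolt shear: A_b = π·20²/4 = 314.2 mm²; R_n = 372 × 314.2 × 5 × 1 / 1000 = 584.3 kN → 584.3 / 2 = 292 kN.
Bearing (1.2 l_c t F_u ≤ 2.4 d t F_u): upper limit = 2.4·20·20·400 / 1000 = 384 kN.
  Edge l_c = 50 − 22/2 = 39 → r_n = 374.4 kN; interior l_c = 75 − 22 = 53 → r_n = 384 kN.
  R_n,bearing = 1·374.4 + 4·384 = 1910 kN → 1910 / 2 = 955 kN.
Bolt shear governs: 292 kN.

292 kN (bolt shear governs)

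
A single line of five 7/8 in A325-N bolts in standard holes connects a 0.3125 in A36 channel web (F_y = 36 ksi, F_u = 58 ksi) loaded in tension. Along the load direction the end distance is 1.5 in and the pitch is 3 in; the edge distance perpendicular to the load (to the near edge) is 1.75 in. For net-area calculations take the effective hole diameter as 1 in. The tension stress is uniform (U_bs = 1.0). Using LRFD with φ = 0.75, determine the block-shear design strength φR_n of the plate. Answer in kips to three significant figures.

85.3 kips

Shear plane L_v = 1.5 + 4·3 = 13.5 in; A_gv = 13.5 × 0.3125 = 4.219 in².
A_nv = (13.5 − 4.5·1) × 0.3125 = 2.812 in².
A_nt = (1.75 − 0.5·1) × 0.3125 = 0.3906 in².
0.6 F_u A_nv = 97.87 kips; 0.6 F_y A_gv = 91.12 kips → shear yielding governs the shear term.
R_n = 91.12 + 1.0 × 58 × 0.3906 = 113.8 kips.
Design strength φR_n = 0.75 × 113.8 = 85.3 kips.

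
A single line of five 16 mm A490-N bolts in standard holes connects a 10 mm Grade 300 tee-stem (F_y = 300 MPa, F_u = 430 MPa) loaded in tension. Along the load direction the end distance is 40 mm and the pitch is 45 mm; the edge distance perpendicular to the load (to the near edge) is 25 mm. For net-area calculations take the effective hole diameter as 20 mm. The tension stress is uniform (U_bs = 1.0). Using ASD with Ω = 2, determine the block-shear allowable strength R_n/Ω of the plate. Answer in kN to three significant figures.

Shear plane L_v = 40 + 4·45 = 220 mm; A_gv = 220 × 10 = 2200 mm².
A_nv = (220 − 4.5·20) × 10 = 1300 mm².
A_nt = (25 − 0.5·20) × 10 = 150 mm².
0.6 F_u A_nv = 335.4 kN; 0.6 F_y A_gv = 396 kN → shear rupture governs the shear term.
R_n = 335.4 + 1.0 × 430 × 150 / 1000 = 399.9 kN.
Allowable strength R_n/Ω = 399.9 / 2 = 200 kN.

200 kN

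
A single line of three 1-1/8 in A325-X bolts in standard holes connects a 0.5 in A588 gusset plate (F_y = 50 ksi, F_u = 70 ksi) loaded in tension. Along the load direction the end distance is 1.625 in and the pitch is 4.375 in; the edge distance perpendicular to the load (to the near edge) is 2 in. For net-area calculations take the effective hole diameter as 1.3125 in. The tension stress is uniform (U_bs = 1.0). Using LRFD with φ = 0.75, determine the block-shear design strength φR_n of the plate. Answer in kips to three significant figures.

147 kips

Shear plane L_v = 1.625 + 2·4.375 = 10.38 in; A_gv = 10.38 × 0.5 = 5.188 in².
A_nv = (10.38 − 2.5·1.3125) × 0.5 = 3.547 in².
A_nt = (2 − 0.5·1.3125) × 0.5 = 0.6719 in².
0.6 F_u A_nv = 149 kips; 0.6 F_y A_gv = 155.6 kips → shear rupture governs the shear term.
R_n = 149 + 1.0 × 70 × 0.6719 = 196 kips.
Design strength φR_n = 0.75 × 196 = 147 kips.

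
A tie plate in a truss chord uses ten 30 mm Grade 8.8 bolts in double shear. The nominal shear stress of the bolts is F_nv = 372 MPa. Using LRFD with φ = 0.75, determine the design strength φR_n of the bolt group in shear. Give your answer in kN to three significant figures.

A_b = π × 30² / 4 = 706.9 mm².
R_n = F_nv · A_b · n · n_s = 372 × 706.9 × 10 × 2 / 1000 = 5259 kN.
Design strength φR_n = 0.75 × 5259 = 3940 kN.

3940 kN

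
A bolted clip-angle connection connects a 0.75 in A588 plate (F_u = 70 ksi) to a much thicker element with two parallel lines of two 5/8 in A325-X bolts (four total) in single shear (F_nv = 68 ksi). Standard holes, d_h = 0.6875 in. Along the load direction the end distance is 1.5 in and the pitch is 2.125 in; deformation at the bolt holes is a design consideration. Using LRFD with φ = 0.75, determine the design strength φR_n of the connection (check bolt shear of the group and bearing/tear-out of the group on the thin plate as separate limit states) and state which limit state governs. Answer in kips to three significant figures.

62.6 kips (bolt shear governs)

Bolt shear: A_b = π·0.625²/4 = 0.3068 in²; R_n = 68 × 0.3068 × 4 × 1 = 83.45 kips → 0.75 × 83.45 = 62.6 kips.
Bearing (1.2 l_c t F_u ≤ 2.4 d t F_u): upper limit = 2.4·0.625·0.75·70 = 78.75 kips.
  Edge l_c = 1.5 − 0.6875/2 = 1.156 → r_n = 72.84 kips; interior l_c = 2.125 − 0.6875 = 1.438 → r_n = 78.75 kips.
  R_n,bearing = 2·72.84 + 2·78.75 = 303.2 kips → 0.75 × 303.2 = 227 kips.
Bolt shear governs: 62.6 kips.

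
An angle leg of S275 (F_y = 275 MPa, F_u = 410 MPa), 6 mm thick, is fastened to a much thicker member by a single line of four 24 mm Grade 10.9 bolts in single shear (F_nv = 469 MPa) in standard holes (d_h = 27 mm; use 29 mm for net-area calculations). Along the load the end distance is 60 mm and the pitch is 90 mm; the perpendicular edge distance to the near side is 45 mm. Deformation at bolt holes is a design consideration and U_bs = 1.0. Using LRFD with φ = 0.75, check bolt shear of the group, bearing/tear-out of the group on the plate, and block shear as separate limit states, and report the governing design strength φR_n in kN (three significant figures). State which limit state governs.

Bolt shear: A_b = π·24²/4 = 452.4 mm²; R_n = 469 × 452.4 × 4 × 1 / 1000 = 848.7 kN → 0.75 × 848.7 = 637 kN.
Bearing: edge l_c = 46.5, r_n = 137.3 kN; interior l_c = 63, r_n = 141.7 kN; R_n = 137.3 + 3·141.7 = 562.4 kN → 422 kN.
Block shear: A_gv = 1980, A_nv = 1371, A_nt = 183 mm²; R_n = min(0.6F_uA_nv, 0.6F_yA_gv) + U_bs·F_u·A_nt = 401.7 kN → 301 kN.
Block shear governs: 301 kN.

301 kN (block shear governs)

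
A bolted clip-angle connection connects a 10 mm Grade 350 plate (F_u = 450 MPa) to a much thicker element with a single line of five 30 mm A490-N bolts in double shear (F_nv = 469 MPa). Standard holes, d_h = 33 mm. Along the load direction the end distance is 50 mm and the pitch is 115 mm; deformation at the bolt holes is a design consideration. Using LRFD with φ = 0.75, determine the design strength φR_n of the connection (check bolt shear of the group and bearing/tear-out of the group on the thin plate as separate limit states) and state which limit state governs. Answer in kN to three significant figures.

Bolt shear: A_b = π·30²/4 = 706.9 mm²; R_n = 469 × 706.9 × 5 × 2 / 1000 = 3315 kN → 0.75 × 3315 = 2490 kN.
Bearing (1.2 l_c t F_u ≤ 2.4 d t F_u): upper limit = 2.4·30·10·450 / 1000 = 324 kN.
  Edge l_c = 50 − 33/2 = 33.5 → r_n = 180.9 kN; interior l_c = 115 − 33 = 82 → r_n = 324 kN.
  R_n,bearing = 1·180.9 + 4·324 = 1477 kN → 0.75 × 1477 = 1110 kN.
Bearing governs: 1110 kN.

1110 kN (bearing governs)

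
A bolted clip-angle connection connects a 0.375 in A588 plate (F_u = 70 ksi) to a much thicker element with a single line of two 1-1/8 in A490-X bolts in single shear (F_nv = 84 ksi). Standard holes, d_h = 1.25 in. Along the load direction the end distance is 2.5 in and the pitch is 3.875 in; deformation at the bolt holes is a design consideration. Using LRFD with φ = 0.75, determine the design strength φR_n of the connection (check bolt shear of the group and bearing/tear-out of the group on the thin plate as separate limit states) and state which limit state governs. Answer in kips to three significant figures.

97.5 kips (bearing governs)

Bolt shear: A_b = π·1.125²/4 = 0.994 in²; R_n = 84 × 0.994 × 2 × 1 = 167 kips → 0.75 × 167 = 125 kips.
Bearing (1.2 l_c t F_u ≤ 2.4 d t F_u): upper limit = 2.4·1.125·0.375·70 = 70.88 kips.
  Edge l_c = 2.5 − 1.25/2 = 1.875 → r_n = 59.06 kips; interior l_c = 3.875 − 1.25 = 2.625 → r_n = 70.88 kips.
  R_n,bearing = 1·59.06 + 1·70.88 = 129.9 kips → 0.75 × 129.9 = 97.5 kips.
Bearing governs: 97.5 kips.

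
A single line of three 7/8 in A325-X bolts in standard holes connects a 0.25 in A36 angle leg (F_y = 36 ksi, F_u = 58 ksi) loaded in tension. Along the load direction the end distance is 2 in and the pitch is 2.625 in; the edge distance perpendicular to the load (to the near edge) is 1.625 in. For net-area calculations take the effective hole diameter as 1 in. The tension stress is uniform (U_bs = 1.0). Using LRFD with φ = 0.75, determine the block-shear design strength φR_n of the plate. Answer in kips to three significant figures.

41.6 kips

Shear plane L_v = 2 + 2·2.625 = 7.25 in; A_gv = 7.25 × 0.25 = 1.812 in².
A_nv = (7.25 − 2.5·1) × 0.25 = 1.188 in².
A_nt = (1.625 − 0.5·1) × 0.25 = 0.2812 in².
0.6 F_u A_nv = 41.32 kips; 0.6 F_y A_gv = 39.15 kips → shear yielding governs the shear term.
R_n = 39.15 + 1.0 × 58 × 0.2812 = 55.46 kips.
Design strength φR_n = 0.75 × 55.46 = 41.6 kips.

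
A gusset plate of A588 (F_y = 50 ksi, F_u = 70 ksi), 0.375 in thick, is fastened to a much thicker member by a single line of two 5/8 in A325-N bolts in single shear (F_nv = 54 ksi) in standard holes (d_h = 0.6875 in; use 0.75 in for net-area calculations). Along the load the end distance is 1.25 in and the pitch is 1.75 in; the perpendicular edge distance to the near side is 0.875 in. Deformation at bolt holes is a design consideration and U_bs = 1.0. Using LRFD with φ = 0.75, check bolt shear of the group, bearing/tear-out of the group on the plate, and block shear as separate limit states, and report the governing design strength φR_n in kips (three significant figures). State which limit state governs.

Bolt shear: A_b = π·0.625²/4 = 0.3068 in²; R_n = 54 × 0.3068 × 2 × 1 = 33.13 kips → 0.75 × 33.13 = 24.9 kips.
Bearing: edge l_c = 0.9062, r_n = 28.55 kips; interior l_c = 1.062, r_n = 33.47 kips; R_n = 28.55 + 1·33.47 = 62.02 kips → 46.5 kips.
Block shear: A_gv = 1.125, A_nv = 0.7031, A_nt = 0.1875 in²; R_n = min(0.6F_uA_nv, 0.6F_yA_gv) + U_bs·F_u·A_nt = 42.66 kips → 32 kips.
Bolt shear governs: 24.9 kips.

24.9 kips (bolt shear governs)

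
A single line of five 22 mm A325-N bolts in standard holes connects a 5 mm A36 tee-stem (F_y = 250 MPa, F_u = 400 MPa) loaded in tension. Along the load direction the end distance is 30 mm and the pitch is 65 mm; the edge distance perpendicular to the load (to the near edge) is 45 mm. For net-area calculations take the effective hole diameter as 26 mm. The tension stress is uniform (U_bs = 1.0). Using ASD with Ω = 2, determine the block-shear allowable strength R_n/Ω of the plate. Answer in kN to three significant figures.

136 kN

Shear plane L_v = 30 + 4·65 = 290 mm; A_gv = 290 × 5 = 1450 mm².
A_nv = (290 − 4.5·26) × 5 = 865 mm².
A_nt = (45 − 0.5·26) × 5 = 160 mm².
0.6 F_u A_nv = 207.6 kN; 0.6 F_y A_gv = 217.5 kN → shear rupture governs the shear term.
R_n = 207.6 + 1.0 × 400 × 160 / 1000 = 271.6 kN.
Allowable strength R_n/Ω = 271.6 / 2 = 136 kN.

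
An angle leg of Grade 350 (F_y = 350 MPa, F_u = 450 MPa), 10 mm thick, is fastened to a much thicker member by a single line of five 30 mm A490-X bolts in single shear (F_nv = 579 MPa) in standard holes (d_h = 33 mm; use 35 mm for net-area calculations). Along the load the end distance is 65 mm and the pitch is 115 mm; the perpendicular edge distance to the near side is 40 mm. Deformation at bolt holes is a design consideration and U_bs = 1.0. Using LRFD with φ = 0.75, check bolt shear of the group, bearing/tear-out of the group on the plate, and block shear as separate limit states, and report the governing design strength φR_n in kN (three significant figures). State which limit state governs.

820 kN (block shear governs)

Bolt shear: A_b = π·30²/4 = 706.9 mm²; R_n = 579 × 706.9 × 5 × 1 / 1000 = 2046 kN → 0.75 × 2046 = 1530 kN.
Bearing: edge l_c = 48.5, r_n = 261.9 kN; interior l_c = 82, r_n = 324 kN; R_n = 261.9 + 4·324 = 1558 kN → 1170 kN.
Block shear: A_gv = 5250, A_nv = 3675, A_nt = 225 mm²; R_n = min(0.6F_uA_nv, 0.6F_yA_gv) + U_bs·F_u·A_nt = 1094 kN → 820 kN.
Block shear governs: 820 kN.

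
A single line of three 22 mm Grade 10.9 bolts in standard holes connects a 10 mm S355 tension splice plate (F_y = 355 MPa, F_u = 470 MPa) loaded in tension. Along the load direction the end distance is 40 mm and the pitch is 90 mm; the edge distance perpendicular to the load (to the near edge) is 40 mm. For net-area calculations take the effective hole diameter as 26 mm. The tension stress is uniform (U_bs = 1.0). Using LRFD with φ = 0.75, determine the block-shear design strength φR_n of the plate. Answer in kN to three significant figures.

423 kN

Shear plane L_v = 40 + 2·90 = 220 mm; A_gv = 220 × 10 = 2200 mm².
A_nv = (220 − 2.5·26) × 10 = 1550 mm².
A_nt = (40 − 0.5·26) × 10 = 270 mm².
0.6 F_u A_nv = 437.1 kN; 0.6 F_y A_gv = 468.6 kN → shear rupture governs the shear term.
R_n = 437.1 + 1.0 × 470 × 270 / 1000 = 564 kN.
Design strength φR_n = 0.75 × 564 = 423 kN.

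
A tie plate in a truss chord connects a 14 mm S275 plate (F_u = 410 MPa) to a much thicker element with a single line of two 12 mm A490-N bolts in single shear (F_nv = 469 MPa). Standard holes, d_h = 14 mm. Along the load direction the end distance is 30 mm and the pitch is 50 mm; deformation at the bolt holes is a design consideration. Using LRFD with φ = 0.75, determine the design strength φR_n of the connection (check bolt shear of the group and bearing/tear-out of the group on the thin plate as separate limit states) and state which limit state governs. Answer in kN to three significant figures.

79.6 kN (bolt shear governs)

Bolt shear: A_b = π·12²/4 = 113.1 mm²; R_n = 469 × 113.1 × 2 × 1 / 1000 = 106.1 kN → 0.75 × 106.1 = 79.6 kN.
Bearing (1.2 l_c t F_u ≤ 2.4 d t F_u): upper limit = 2.4·12·14·410 / 1000 = 165.3 kN.
  Edge l_c = 30 − 14/2 = 23 → r_n = 158.4 kN; interior l_c = 50 − 14 = 36 → r_n = 165.3 kN.
  R_n,bearing = 1·158.4 + 1·165.3 = 323.7 kN → 0.75 × 323.7 = 243 kN.
Bolt shear governs: 79.6 kN.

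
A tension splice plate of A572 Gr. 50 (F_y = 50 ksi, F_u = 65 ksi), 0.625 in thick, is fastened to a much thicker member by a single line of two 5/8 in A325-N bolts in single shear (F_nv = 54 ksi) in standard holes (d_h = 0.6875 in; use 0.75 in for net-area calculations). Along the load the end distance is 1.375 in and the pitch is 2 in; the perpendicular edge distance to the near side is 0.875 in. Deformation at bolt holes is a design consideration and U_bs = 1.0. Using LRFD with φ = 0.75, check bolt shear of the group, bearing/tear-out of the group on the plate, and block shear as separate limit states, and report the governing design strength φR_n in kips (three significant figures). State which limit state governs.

Bolt shear: A_b = π·0.625²/4 = 0.3068 in²; R_n = 54 × 0.3068 × 2 × 1 = 33.13 kips → 0.75 × 33.13 = 24.9 kips.
Bearing: edge l_c = 1.031, r_n = 50.27 kips; interior l_c = 1.312, r_n = 60.94 kips; R_n = 50.27 + 1·60.94 = 111.2 kips → 83.4 kips.
Block shear: A_gv = 2.109, A_nv = 1.406, A_nt = 0.3125 in²; R_n = min(0.6F_uA_nv, 0.6F_yA_gv) + U_bs·F_u·A_nt = 75.16 kips → 56.4 kips.
Bolt shear governs: 24.9 kips.

24.9 kips (bolt shear governs)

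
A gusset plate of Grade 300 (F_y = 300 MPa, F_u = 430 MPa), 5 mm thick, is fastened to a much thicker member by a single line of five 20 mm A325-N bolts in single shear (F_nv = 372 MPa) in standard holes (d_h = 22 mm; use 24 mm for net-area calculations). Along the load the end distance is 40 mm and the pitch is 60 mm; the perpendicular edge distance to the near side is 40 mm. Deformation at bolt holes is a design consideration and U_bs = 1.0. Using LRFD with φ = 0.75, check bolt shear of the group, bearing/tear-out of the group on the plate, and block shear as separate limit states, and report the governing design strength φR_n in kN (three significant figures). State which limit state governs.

Bolt shear: A_b = π·20²/4 = 314.2 mm²; R_n = 372 × 314.2 × 5 × 1 / 1000 = 584.3 kN → 0.75 × 584.3 = 438 kN.
Bearing: edge l_c = 29, r_n = 74.82 kN; interior l_c = 38, r_n = 98.04 kN; R_n = 74.82 + 4·98.04 = 467 kN → 350 kN.
Block shear: A_gv = 1400, A_nv = 860, A_nt = 140 mm²; R_n = min(0.6F_uA_nv, 0.6F_yA_gv) + U_bs·F_u·A_nt = 282.1 kN → 212 kN.
Block shear governs: 212 kN.

212 kN (block shear governs)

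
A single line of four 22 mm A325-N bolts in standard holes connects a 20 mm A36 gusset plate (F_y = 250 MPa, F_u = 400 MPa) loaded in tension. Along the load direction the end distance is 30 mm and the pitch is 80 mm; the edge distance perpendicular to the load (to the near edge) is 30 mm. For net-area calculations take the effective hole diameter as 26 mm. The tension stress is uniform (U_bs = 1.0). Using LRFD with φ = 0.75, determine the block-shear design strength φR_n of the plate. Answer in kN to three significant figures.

Shear plane L_v = 30 + 3·80 = 270 mm; A_gv = 270 × 20 = 5400 mm².
A_nv = (270 − 3.5·26) × 20 = 3580 mm².
A_nt = (30 − 0.5·26) × 20 = 340 mm².
0.6 F_u A_nv = 859.2 kN; 0.6 F_y A_gv = 810 kN → shear yielding governs the shear term.
R_n = 810 + 1.0 × 400 × 340 / 1000 = 946 kN.
Design strength φR_n = 0.75 × 946 = 710 kN.

710 kN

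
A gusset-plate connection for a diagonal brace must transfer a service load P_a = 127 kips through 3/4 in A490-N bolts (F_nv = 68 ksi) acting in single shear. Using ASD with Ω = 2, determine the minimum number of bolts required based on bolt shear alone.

9 bolts

A_b = π·0.75²/4 = 0.4418 in².
Per-bolt allowable strength R_n/Ω = 68 × 0.4418 × 1 / 2 = 15.02 kips.
n ≥ 127 / 15.02 = 8.455 → use 9 bolts.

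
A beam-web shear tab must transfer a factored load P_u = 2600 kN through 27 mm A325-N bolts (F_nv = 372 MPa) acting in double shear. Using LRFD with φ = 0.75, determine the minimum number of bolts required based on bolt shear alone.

9 bolts

A_b = π·27²/4 = 572.6 mm².
Per-bolt design strength φR_n = 0.75 × 372 × 572.6 × 2 / 1000 = 319.5 kN.
n ≥ 2600 / 319.5 = 8.138 → use 9 bolts.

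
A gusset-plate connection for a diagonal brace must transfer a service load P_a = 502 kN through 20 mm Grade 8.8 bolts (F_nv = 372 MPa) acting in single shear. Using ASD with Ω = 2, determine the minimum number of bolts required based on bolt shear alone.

A_b = π·20²/4 = 314.2 mm².
Per-bolt allowable strength R_n/Ω = 372 × 314.2 × 1 / 1000 / 2 = 58.43 kN.
n ≥ 502 / 58.43 = 8.591 → use 9 bolts.

9 bolts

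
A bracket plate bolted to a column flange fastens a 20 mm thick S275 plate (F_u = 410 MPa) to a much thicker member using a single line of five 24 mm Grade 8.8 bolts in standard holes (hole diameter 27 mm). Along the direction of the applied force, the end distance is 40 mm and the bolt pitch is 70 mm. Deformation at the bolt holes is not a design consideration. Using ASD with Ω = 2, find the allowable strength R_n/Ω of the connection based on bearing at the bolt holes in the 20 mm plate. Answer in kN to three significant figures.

Per bolt r_n = 1.5 l_c t F_u ≤ 3.0 d t F_u; upper limit = 3.0 × 24 × 20 × 410 / 1000 = 590.4 kN.
Edge bolt: l_c = 40 − 27/2 = 26.5 mm → 1.5 × 26.5 × 20 × 410 / 1000 = 325.9 → r_n = 325.9 kN.
Interior bolts: l_c = 70 − 27 = 43 mm → 1.5 × 43 × 20 × 410 / 1000 = 528.9 → r_n = 528.9 kN.
R_n = 1 × 325.9 + 4 × 528.9 = 2442 kN.
Allowable strength R_n/Ω = 2442 / 2 = 1220 kN.

1220 kN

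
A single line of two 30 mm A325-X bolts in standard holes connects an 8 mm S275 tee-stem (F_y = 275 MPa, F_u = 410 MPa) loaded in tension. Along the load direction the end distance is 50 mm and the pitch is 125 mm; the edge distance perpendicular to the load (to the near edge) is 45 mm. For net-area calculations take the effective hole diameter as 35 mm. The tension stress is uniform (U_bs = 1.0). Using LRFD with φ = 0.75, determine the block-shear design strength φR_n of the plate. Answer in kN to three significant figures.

241 kN

Shear plane L_v = 50 + 1·125 = 175 mm; A_gv = 175 × 8 = 1400 mm².
A_nv = (175 − 1.5·35) × 8 = 980 mm².
A_nt = (45 − 0.5·35) × 8 = 220 mm².
0.6 F_u A_nv = 241.1 kN; 0.6 F_y A_gv = 231 kN → shear yielding governs the shear term.
R_n = 231 + 1.0 × 410 × 220 / 1000 = 321.2 kN.
Design strength φR_n = 0.75 × 321.2 = 241 kN.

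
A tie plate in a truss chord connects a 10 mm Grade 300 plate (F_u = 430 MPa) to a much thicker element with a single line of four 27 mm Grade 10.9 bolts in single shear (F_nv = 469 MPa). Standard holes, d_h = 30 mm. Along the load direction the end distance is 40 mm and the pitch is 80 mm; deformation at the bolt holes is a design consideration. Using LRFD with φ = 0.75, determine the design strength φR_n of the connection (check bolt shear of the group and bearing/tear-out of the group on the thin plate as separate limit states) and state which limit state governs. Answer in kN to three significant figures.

677 kN (bearing governs)

Bolt shear: A_b = π·27²/4 = 572.6 mm²; R_n = 469 × 572.6 × 4 × 1 / 1000 = 1074 kN → 0.75 × 1074 = 806 kN.
Bearing (1.2 l_c t F_u ≤ 2.4 d t F_u): upper limit = 2.4·27·10·430 / 1000 = 278.6 kN.
  Edge l_c = 40 − 30/2 = 25 → r_n = 129 kN; interior l_c = 80 − 30 = 50 → r_n = 258 kN.
  R_n,bearing = 1·129 + 3·258 = 903 kN → 0.75 × 903 = 677 kN.
Bearing governs: 677 kN.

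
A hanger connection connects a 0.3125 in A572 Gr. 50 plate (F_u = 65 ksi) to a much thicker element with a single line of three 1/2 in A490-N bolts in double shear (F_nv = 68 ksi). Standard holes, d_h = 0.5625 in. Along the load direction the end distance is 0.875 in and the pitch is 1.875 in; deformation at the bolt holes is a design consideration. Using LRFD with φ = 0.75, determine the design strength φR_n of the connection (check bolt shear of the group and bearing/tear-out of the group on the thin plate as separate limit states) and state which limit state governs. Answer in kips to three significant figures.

47.4 kips (bearing governs)

Bolt shear: A_b = π·0.5²/4 = 0.1963 in²; R_n = 68 × 0.1963 × 3 × 2 = 80.11 kips → 0.75 × 80.11 = 60.1 kips.
Bearing (1.2 l_c t F_u ≤ 2.4 d t F_u): upper limit = 2.4·0.5·0.3125·65 = 24.38 kips.
  Edge l_c = 0.875 − 0.5625/2 = 0.5938 → r_n = 14.47 kips; interior l_c = 1.875 − 0.5625 = 1.312 → r_n = 24.38 kips.
  R_n,bearing = 1·14.47 + 2·24.38 = 63.22 kips → 0.75 × 63.22 = 47.4 kips.
Bearing governs: 47.4 kips.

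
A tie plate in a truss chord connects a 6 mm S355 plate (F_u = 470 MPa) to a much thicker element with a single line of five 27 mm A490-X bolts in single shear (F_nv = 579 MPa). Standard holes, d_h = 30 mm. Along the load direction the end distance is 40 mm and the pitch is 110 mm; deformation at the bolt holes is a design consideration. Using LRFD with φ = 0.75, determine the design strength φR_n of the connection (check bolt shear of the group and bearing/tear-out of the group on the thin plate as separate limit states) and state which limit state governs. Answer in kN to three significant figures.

Bolt shear: A_b = π·27²/4 = 572.6 mm²; R_n = 579 × 572.6 × 5 × 1 / 1000 = 1658 kN → 0.75 × 1658 = 1240 kN.
Bearing (1.2 l_c t F_u ≤ 2.4 d t F_u): upper limit = 2.4·27·6·470 / 1000 = 182.7 kN.
  Edge l_c = 40 − 30/2 = 25 → r_n = 84.6 kN; interior l_c = 110 − 30 = 80 → r_n = 182.7 kN.
  R_n,bearing = 1·84.6 + 4·182.7 = 815.5 kN → 0.75 × 815.5 = 612 kN.
Bearing governs: 612 kN.

612 kN (bearing governs)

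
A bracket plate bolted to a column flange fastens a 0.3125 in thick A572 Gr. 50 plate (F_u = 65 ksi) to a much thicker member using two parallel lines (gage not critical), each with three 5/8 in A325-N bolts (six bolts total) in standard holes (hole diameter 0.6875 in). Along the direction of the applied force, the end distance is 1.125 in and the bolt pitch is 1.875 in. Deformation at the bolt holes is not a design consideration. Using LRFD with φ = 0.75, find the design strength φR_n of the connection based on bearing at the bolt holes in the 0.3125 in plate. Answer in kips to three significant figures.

144 kips

Per bolt r_n = 1.5 l_c t F_u ≤ 3.0 d t F_u; upper limit = 3.0 × 0.625 × 0.3125 × 65 = 38.09 kips.
Edge bolt: l_c = 1.125 − 0.6875/2 = 0.7812 in → 1.5 × 0.7812 × 0.3125 × 65 = 23.8 → r_n = 23.8 kips.
Interior bolts: l_c = 1.875 − 0.6875 = 1.188 in → 1.5 × 1.188 × 0.3125 × 65 = 36.18 → r_n = 36.18 kips.
R_n = 2 × 23.8 + 4 × 36.18 = 192.3 kips.
Design strength φR_n = 0.75 × 192.3 = 144 kips.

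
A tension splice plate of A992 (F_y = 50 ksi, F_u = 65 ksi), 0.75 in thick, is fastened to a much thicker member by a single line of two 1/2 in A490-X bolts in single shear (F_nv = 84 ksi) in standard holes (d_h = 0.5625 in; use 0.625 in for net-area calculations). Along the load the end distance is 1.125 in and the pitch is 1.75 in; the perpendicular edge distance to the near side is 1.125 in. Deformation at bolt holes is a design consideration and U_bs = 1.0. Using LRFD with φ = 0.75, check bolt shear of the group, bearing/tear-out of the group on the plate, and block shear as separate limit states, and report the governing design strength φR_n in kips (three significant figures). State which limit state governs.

24.7 kips (bolt shear governs)

Bolt shear: A_b = π·0.5²/4 = 0.1963 in²; R_n = 84 × 0.1963 × 2 × 1 = 32.99 kips → 0.75 × 32.99 = 24.7 kips.
Bearing: edge l_c = 0.8438, r_n = 49.36 kips; interior l_c = 1.188, r_n = 58.5 kips; R_n = 49.36 + 1·58.5 = 107.9 kips → 80.9 kips.
Block shear: A_gv = 2.156, A_nv = 1.453, A_nt = 0.6094 in²; R_n = min(0.6F_uA_nv, 0.6F_yA_gv) + U_bs·F_u·A_nt = 96.28 kips → 72.2 kips.
Bolt shear governs: 24.7 kips.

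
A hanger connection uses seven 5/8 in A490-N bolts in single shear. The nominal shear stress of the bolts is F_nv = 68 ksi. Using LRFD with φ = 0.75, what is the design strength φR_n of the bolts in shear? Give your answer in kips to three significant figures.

110 kips

A_b = π × 0.625² / 4 = 0.3068 in².
R_n = F_nv · A_b · n · n_s = 68 × 0.3068 × 7 × 1 = 146 kips.
Design strength φR_n = 0.75 × 146 = 110 kips.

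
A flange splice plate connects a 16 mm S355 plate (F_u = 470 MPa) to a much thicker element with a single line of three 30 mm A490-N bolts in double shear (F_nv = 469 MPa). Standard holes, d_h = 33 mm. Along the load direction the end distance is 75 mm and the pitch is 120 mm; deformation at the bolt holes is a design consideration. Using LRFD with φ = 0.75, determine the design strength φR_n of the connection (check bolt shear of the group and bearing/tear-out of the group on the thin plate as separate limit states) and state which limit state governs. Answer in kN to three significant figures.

1210 kN (bearing governs)

Bolt shear: A_b = π·30²/4 = 706.9 mm²; R_n = 469 × 706.9 × 3 × 2 / 1000 = 1989 kN → 0.75 × 1989 = 1490 kN.
Bearing (1.2 l_c t F_u ≤ 2.4 d t F_u): upper limit = 2.4·30·16·470 / 1000 = 541.4 kN.
  Edge l_c = 75 − 33/2 = 58.5 → r_n = 527.9 kN; interior l_c = 120 − 33 = 87 → r_n = 541.4 kN.
  R_n,bearing = 1·527.9 + 2·541.4 = 1611 kN → 0.75 × 1611 = 1210 kN.
Bearing governs: 1210 kN.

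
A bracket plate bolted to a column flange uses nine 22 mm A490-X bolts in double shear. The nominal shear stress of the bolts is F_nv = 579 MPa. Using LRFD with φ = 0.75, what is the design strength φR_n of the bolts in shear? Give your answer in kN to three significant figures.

A_b = π × 22² / 4 = 380.1 mm².
R_n = F_nv · A_b · n · n_s = 579 × 380.1 × 9 × 2 / 1000 = 3962 kN.
Design strength φR_n = 0.75 × 3962 = 2970 kN.

2970 kN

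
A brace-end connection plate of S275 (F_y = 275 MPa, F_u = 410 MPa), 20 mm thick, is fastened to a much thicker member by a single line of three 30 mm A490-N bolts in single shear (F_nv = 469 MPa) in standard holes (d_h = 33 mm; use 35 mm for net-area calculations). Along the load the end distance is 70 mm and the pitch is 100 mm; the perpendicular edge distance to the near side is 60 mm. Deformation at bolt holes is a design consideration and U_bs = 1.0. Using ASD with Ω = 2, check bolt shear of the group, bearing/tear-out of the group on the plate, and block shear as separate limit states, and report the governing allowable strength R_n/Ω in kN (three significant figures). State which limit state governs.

497 kN (bolt shear governs)

Bolt shear: A_b = π·30²/4 = 706.9 mm²; R_n = 469 × 706.9 × 3 × 1 / 1000 = 994.5 kN → 994.5 / 2 = 497 kN.
Bearing: edge l_c = 53.5, r_n = 526.4 kN; interior l_c = 67, r_n = 590.4 kN; R_n = 526.4 + 2·590.4 = 1707 kN → 854 kN.
Block shear: A_gv = 5400, A_nv = 3650, A_nt = 850 mm²; R_n = min(0.6F_uA_nv, 0.6F_yA_gv) + U_bs·F_u·A_nt = 1240 kN → 620 kN.
Bolt shear governs: 497 kN.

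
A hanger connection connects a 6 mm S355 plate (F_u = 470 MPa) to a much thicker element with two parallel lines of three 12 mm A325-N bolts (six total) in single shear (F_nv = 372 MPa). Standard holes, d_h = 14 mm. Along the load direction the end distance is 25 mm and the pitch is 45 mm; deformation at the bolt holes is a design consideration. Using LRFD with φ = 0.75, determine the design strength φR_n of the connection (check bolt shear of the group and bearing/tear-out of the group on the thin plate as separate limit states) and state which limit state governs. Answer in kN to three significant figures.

Bolt shear: A_b = π·12²/4 = 113.1 mm²; R_n = 372 × 113.1 × 6 × 1 / 1000 = 252.4 kN → 0.75 × 252.4 = 189 kN.
Bearing (1.2 l_c t F_u ≤ 2.4 d t F_u): upper limit = 2.4·12·6·470 / 1000 = 81.22 kN.
  Edge l_c = 25 − 14/2 = 18 → r_n = 60.91 kN; interior l_c = 45 − 14 = 31 → r_n = 81.22 kN.
  R_n,bearing = 2·60.91 + 4·81.22 = 446.7 kN → 0.75 × 446.7 = 335 kN.
Bolt shear governs: 189 kN.

189 kN (bolt shear governs)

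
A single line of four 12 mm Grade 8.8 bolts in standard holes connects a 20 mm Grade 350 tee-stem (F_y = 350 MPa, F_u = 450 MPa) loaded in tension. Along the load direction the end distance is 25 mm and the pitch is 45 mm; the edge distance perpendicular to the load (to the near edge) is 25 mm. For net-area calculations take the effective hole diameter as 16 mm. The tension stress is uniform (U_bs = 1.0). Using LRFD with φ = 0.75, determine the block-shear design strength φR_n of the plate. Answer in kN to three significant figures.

536 kN

Shear plane L_v = 25 + 3·45 = 160 mm; A_gv = 160 × 20 = 3200 mm².
A_nv = (160 − 3.5·16) × 20 = 2080 mm².
A_nt = (25 − 0.5·16) × 20 = 340 mm².
0.6 F_u A_nv = 561.6 kN; 0.6 F_y A_gv = 672 kN → shear rupture governs the shear term.
R_n = 561.6 + 1.0 × 450 × 340 / 1000 = 714.6 kN.
Design strength φR_n = 0.75 × 714.6 = 536 kN.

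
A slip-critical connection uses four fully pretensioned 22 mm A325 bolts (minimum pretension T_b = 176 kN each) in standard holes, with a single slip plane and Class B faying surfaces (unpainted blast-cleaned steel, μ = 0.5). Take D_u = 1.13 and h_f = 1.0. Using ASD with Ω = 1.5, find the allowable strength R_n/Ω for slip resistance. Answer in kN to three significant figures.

265 kN

R_n = μ · D_u · h_f · T_b · n_s · n_b = 0.5 × 1.13 × 1.0 × 176 × 1 × 4 = 397.8 kN.
Allowable strength R_n/Ω = 397.8 / 1.5 = 265 kN.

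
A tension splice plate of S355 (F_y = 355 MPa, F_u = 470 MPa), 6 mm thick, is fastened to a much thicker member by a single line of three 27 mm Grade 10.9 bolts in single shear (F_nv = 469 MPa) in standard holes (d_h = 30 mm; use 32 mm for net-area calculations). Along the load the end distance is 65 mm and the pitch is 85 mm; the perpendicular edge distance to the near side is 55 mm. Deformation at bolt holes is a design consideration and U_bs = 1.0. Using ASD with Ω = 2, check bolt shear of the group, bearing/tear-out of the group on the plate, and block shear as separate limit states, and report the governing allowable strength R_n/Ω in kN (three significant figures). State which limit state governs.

Bolt shear: A_b = π·27²/4 = 572.6 mm²; R_n = 469 × 572.6 × 3 × 1 / 1000 = 805.6 kN → 805.6 / 2 = 403 kN.
Bearing: edge l_c = 50, r_n = 169.2 kN; interior l_c = 55, r_n = 182.7 kN; R_n = 169.2 + 2·182.7 = 534.7 kN → 267 kN.
Block shear: A_gv = 1410, A_nv = 930, A_nt = 234 mm²; R_n = min(0.6F_uA_nv, 0.6F_yA_gv) + U_bs·F_u·A_nt = 372.2 kN → 186 kN.
Block shear governs: 186 kN.

186 kN (block shear governs)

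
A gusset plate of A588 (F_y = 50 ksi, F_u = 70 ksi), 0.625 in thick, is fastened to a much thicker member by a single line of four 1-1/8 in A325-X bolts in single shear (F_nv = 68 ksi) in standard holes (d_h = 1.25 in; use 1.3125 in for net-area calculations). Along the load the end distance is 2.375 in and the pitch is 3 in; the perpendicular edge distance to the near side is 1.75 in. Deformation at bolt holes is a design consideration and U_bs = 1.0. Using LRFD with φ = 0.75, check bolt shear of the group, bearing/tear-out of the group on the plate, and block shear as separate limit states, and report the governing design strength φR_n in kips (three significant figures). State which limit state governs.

169 kips (block shear governs)

Bolt shear: A_b = π·1.125²/4 = 0.994 in²; R_n = 68 × 0.994 × 4 × 1 = 270.4 kips → 0.75 × 270.4 = 203 kips.
Bearing: edge l_c = 1.75, r_n = 91.88 kips; interior l_c = 1.75, r_n = 91.88 kips; R_n = 91.88 + 3·91.88 = 367.5 kips → 276 kips.
Block shear: A_gv = 7.109, A_nv = 4.238, A_nt = 0.6836 in²; R_n = min(0.6F_uA_nv, 0.6F_yA_gv) + U_bs·F_u·A_nt = 225.9 kips → 169 kips.
Block shear governs: 169 kips.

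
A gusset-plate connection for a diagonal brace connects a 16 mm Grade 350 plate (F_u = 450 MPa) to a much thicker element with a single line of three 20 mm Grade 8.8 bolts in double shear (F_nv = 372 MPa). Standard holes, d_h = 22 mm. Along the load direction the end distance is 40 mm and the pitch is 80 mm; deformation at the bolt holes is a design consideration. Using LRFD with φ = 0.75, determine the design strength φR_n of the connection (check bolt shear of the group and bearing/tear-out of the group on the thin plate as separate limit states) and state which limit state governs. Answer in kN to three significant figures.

Bolt shear: A_b = π·20²/4 = 314.2 mm²; R_n = 372 × 314.2 × 3 × 2 / 1000 = 701.2 kN → 0.75 × 701.2 = 526 kN.
Bearing (1.2 l_c t F_u ≤ 2.4 d t F_u): upper limit = 2.4·20·16·450 / 1000 = 345.6 kN.
  Edge l_c = 40 − 22/2 = 29 → r_n = 250.6 kN; interior l_c = 80 − 22 = 58 → r_n = 345.6 kN.
  R_n,bearing = 1·250.6 + 2·345.6 = 941.8 kN → 0.75 × 941.8 = 706 kN.
Bolt shear governs: 526 kN.

526 kN (bolt shear governs)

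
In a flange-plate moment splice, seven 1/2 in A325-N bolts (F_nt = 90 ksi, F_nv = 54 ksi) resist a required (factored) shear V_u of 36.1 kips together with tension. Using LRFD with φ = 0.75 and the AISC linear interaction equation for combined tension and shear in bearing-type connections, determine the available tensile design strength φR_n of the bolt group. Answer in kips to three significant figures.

60.4 kips

A_b = π·0.5²/4 = 0.1963 in²; f_rv = 36.1 / (7 × 0.1963) = 26.27 ksi.
F'_nt = 1.3 F_nt − (F_nt / φF_nv) f_rv = 1.3·90 − (90/(0.75·54))·26.27 = 58.63 ksi, capped at F_nt → F'_nt = 58.63 ksi.
R_n = F'_nt · A_b · n = 58.63 × 0.1963 × 7 = 80.59 kips.
Design strength φR_n = 0.75 × 80.59 = 60.4 kips.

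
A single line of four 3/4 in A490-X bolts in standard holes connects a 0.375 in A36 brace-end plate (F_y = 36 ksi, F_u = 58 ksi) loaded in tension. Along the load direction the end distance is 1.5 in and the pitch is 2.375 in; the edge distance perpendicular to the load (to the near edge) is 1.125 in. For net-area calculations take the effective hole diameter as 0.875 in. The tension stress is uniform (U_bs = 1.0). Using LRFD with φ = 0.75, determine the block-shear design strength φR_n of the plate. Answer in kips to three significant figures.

Shear plane L_v = 1.5 + 3·2.375 = 8.625 in; A_gv = 8.625 × 0.375 = 3.234 in².
A_nv = (8.625 − 3.5·0.875) × 0.375 = 2.086 in².
A_nt = (1.125 − 0.5·0.875) × 0.375 = 0.2578 in².
0.6 F_u A_nv = 72.59 kips; 0.6 F_y A_gv = 69.86 kips → shear yielding governs the shear term.
R_n = 69.86 + 1.0 × 58 × 0.2578 = 84.82 kips.
Design strength φR_n = 0.75 × 84.82 = 63.6 kips.

63.6 kips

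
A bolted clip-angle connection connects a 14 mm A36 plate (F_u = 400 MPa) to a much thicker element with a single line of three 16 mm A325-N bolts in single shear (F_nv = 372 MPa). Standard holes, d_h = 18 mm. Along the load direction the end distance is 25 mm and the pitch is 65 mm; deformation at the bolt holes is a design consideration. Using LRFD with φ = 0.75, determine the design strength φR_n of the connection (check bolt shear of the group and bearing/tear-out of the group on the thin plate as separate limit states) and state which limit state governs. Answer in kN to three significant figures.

Bolt shear: A_b = π·16²/4 = 201.1 mm²; R_n = 372 × 201.1 × 3 × 1 / 1000 = 224.4 kN → 0.75 × 224.4 = 168 kN.
Bearing (1.2 l_c t F_u ≤ 2.4 d t F_u): upper limit = 2.4·16·14·400 / 1000 = 215 kN.
  Edge l_c = 25 − 18/2 = 16 → r_n = 107.5 kN; interior l_c = 65 − 18 = 47 → r_n = 215 kN.
  R_n,bearing = 1·107.5 + 2·215 = 537.6 kN → 0.75 × 537.6 = 403 kN.
Bolt shear governs: 168 kN.

168 kN (bolt shear governs)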